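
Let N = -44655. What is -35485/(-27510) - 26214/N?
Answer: 153715321/81897270 ≈ 1.8769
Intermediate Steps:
-35485/(-27510) - 26214/N = -35485/(-27510) - 26214/(-44655) = -35485*(-1/27510) - 26214*(-1/44655) = 7097/5502 + 8738/14885 = 153715321/81897270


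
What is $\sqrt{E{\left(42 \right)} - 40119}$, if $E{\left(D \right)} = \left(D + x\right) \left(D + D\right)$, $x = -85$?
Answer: $3 i \sqrt{4859} \approx 209.12 i$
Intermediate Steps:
$E{\left(D \right)} = 2 D \left(-85 + D\right)$ ($E{\left(D \right)} = \left(D - 85\right) \left(D + D\right) = \left(-85 + D\right) 2 D = 2 D \left(-85 + D\right)$)
$\sqrt{E{\left(42 \right)} - 40119} = \sqrt{2 \cdot 42 \left(-85 + 42\right) - 40119} = \sqrt{2 \cdot 42 \left(-43\right) - 40119} = \sqrt{-3612 - 40119} = \sqrt{-43731} = 3 i \sqrt{4859}$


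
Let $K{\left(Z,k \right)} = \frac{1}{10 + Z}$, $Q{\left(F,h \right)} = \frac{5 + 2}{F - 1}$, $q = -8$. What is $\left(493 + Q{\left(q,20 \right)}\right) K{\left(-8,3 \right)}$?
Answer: $\frac{2215}{9} \approx 246.11$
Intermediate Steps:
$Q{\left(F,h \right)} = \frac{7}{-1 + F}$
$\left(493 + Q{\left(q,20 \right)}\right) K{\left(-8,3 \right)} = \frac{493 + \frac{7}{-1 - 8}}{10 - 8} = \frac{493 + \frac{7}{-9}}{2} = \left(493 + 7 \left(- \frac{1}{9}\right)\right) \frac{1}{2} = \left(493 - \frac{7}{9}\right) \frac{1}{2} = \frac{4430}{9} \cdot \frac{1}{2} = \frac{2215}{9}$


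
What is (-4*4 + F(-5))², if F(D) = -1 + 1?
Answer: 256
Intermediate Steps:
F(D) = 0
(-4*4 + F(-5))² = (-4*4 + 0)² = (-16 + 0)² = (-16)² = 256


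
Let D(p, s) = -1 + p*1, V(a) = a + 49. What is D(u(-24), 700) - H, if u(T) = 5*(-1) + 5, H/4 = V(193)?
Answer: -969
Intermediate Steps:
V(a) = 49 + a
H = 968 (H = 4*(49 + 193) = 4*242 = 968)
u(T) = 0 (u(T) = -5 + 5 = 0)
D(p, s) = -1 + p
D(u(-24), 700) - H = (-1 + 0) - 1*968 = -1 - 968 = -969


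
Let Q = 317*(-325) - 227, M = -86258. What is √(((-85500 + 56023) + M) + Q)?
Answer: I*√218987 ≈ 467.96*I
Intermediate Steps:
Q = -103252 (Q = -103025 - 227 = -103252)
√(((-85500 + 56023) + M) + Q) = √(((-85500 + 56023) - 86258) - 103252) = √((-29477 - 86258) - 103252) = √(-115735 - 103252) = √(-218987) = I*√218987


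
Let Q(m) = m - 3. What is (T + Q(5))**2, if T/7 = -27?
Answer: 34969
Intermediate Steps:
T = -189 (T = 7*(-27) = -189)
Q(m) = -3 + m
(T + Q(5))**2 = (-189 + (-3 + 5))**2 = (-189 + 2)**2 = (-187)**2 = 34969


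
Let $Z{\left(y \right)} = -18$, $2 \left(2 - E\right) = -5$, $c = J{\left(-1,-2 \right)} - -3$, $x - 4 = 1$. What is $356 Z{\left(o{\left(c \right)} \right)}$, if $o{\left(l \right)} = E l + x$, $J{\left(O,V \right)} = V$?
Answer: $-6408$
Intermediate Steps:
$x = 5$ ($x = 4 + 1 = 5$)
$c = 1$ ($c = -2 - -3 = -2 + 3 = 1$)
$E = \frac{9}{2}$ ($E = 2 - - \frac{5}{2} = 2 + \frac{5}{2} = \frac{9}{2} \approx 4.5$)
$o{\left(l \right)} = 5 + \frac{9 l}{2}$ ($o{\left(l \right)} = \frac{9 l}{2} + 5 = 5 + \frac{9 l}{2}$)
$356 Z{\left(o{\left(c \right)} \right)} = 356 \left(-18\right) = -6408$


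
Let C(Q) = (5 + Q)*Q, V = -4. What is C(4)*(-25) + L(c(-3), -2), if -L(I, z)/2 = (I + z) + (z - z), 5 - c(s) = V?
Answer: -914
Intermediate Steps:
C(Q) = Q*(5 + Q)
c(s) = 9 (c(s) = 5 - 1*(-4) = 5 + 4 = 9)
L(I, z) = -2*I - 2*z (L(I, z) = -2*((I + z) + (z - z)) = -2*((I + z) + 0) = -2*(I + z) = -2*I - 2*z)
C(4)*(-25) + L(c(-3), -2) = (4*(5 + 4))*(-25) + (-2*9 - 2*(-2)) = (4*9)*(-25) + (-18 + 4) = 36*(-25) - 14 = -900 - 14 = -914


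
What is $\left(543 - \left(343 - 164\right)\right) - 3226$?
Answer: $-2862$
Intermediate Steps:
$\left(543 - \left(343 - 164\right)\right) - 3226 = \left(543 - 179\right) - 3226 = 364 - 3226 = -2862$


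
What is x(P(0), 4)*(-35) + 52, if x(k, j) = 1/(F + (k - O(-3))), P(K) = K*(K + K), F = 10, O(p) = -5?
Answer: 149/3 ≈ 49.667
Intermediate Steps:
P(K) = 2*K² (P(K) = K*(2*K) = 2*K²)
x(k, j) = 1/(15 + k) (x(k, j) = 1/(10 + (k - 1*(-5))) = 1/(10 + (k + 5)) = 1/(10 + (5 + k)) = 1/(15 + k))
x(P(0), 4)*(-35) + 52 = -35/(15 + 2*0²) + 52 = -35/(15 + 2*0) + 52 = -35/(15 + 0) + 52 = -35/15 + 52 = (1/15)*(-35) + 52 = -7/3 + 52 = 149/3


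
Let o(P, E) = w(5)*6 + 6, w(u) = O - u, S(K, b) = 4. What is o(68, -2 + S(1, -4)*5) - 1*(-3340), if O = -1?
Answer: 3310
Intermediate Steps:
w(u) = -1 - u
o(P, E) = -30 (o(P, E) = (-1 - 1*5)*6 + 6 = (-1 - 5)*6 + 6 = -6*6 + 6 = -36 + 6 = -30)
o(68, -2 + S(1, -4)*5) - 1*(-3340) = -30 - 1*(-3340) = -30 + 3340 = 3310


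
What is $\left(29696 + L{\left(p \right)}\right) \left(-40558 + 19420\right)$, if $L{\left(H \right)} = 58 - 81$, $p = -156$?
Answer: $-627227874$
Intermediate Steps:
$L{\left(H \right)} = -23$
$\left(29696 + L{\left(p \right)}\right) \left(-40558 + 19420\right) = \left(29696 - 23\right) \left(-40558 + 19420\right) = 29673 \left(-21138\right) = -627227874$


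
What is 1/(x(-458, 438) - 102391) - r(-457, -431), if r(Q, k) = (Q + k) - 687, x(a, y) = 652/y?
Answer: 35316702006/22423303 ≈ 1575.0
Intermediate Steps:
r(Q, k) = -687 + Q + k
1/(x(-458, 438) - 102391) - r(-457, -431) = 1/(652/438 - 102391) - (-687 - 457 - 431) = 1/(652*(1/438) - 102391) - 1*(-1575) = 1/(326/219 - 102391) + 1575 = 1/(-22423303/219) + 1575 = -219/22423303 + 1575 = 35316702006/22423303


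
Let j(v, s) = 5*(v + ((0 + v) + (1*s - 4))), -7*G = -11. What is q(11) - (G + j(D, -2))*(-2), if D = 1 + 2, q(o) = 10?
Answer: 92/7 ≈ 13.143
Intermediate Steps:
G = 11/7 (G = -⅐*(-11) = 11/7 ≈ 1.5714)
D = 3
j(v, s) = -20 + 5*s + 10*v (j(v, s) = 5*(v + (v + (s - 4))) = 5*(v + (v + (-4 + s))) = 5*(v + (-4 + s + v)) = 5*(-4 + s + 2*v) = -20 + 5*s + 10*v)
q(11) - (G + j(D, -2))*(-2) = 10 - (11/7 + (-20 + 5*(-2) + 10*3))*(-2) = 10 - (11/7 + (-20 - 10 + 30))*(-2) = 10 - (11/7 + 0)*(-2) = 10 - 11*(-2)/7 = 10 - 1*(-22/7) = 10 + 22/7 = 92/7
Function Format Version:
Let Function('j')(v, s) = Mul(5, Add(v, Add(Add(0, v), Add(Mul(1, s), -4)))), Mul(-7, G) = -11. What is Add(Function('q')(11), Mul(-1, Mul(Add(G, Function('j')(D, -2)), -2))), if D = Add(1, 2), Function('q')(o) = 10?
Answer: Rational(92, 7) ≈ 13.143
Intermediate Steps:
G = Rational(11, 7) (G = Mul(Rational(-1, 7), -11) = Rational(11, 7) ≈ 1.5714)
D = 3
Function('j')(v, s) = Add(-20, Mul(5, s), Mul(10, v)) (Function('j')(v, s) = Mul(5, Add(v, Add(v, Add(s, -4)))) = Mul(5, Add(v, Add(v, Add(-4, s)))) = Mul(5, Add(v, Add(-4, s, v))) = Mul(5, Add(-4, s, Mul(2, v))) = Add(-20, Mul(5, s), Mul(10, v)))
Add(Function('q')(11), Mul(-1, Mul(Add(G, Function('j')(D, -2)), -2))) = Add(10, Mul(-1, Mul(Add(Rational(11, 7), Add(-20, Mul(5, -2), Mul(10, 3))), -2))) = Add(10, Mul(-1, Mul(Add(Rational(11, 7), Add(-20, -10, 30)), -2))) = Add(10, Mul(-1, Mul(Add(Rational(11, 7), 0), -2))) = Add(10, Mul(-1, Mul(Rational(11, 7), -2))) = Add(10, Mul(-1, Rational(-22, 7))) = Add(10, Rational(22, 7)) = Rational(92, 7)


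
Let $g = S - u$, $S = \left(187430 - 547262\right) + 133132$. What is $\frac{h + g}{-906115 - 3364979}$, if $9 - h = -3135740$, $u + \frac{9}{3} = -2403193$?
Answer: $- \frac{5312245}{4271094} \approx -1.2438$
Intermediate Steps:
$u = -2403196$ ($u = -3 - 2403193 = -2403196$)
$h = 3135749$ ($h = 9 - -3135740 = 9 + 3135740 = 3135749$)
$S = -226700$ ($S = -359832 + 133132 = -226700$)
$g = 2176496$ ($g = -226700 - -2403196 = -226700 + 2403196 = 2176496$)
$\frac{h + g}{-906115 - 3364979} = \frac{3135749 + 2176496}{-906115 - 3364979} = \frac{5312245}{-4271094} = 5312245 \left(- \frac{1}{4271094}\right) = - \frac{5312245}{4271094}$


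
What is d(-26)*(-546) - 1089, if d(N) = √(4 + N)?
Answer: -1089 - 546*I*√22 ≈ -1089.0 - 2561.0*I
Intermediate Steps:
d(-26)*(-546) - 1089 = √(4 - 26)*(-546) - 1089 = √(-22)*(-546) - 1089 = (I*√22)*(-546) - 1089 = -546*I*√22 - 1089 = -1089 - 546*I*√22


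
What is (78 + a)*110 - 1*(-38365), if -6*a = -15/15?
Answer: 140890/3 ≈ 46963.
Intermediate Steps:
a = ⅙ (a = -(-5)/(2*15) = -⅙*(-1) = ⅙ ≈ 0.16667)
(78 + a)*110 - 1*(-38365) = (78 + ⅙)*110 - 1*(-38365) = (469/6)*110 + 38365 = 25795/3 + 38365 = 140890/3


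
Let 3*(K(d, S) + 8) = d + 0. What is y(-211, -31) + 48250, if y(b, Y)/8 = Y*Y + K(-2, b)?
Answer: 167606/3 ≈ 55869.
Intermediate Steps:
K(d, S) = -8 + d/3 (K(d, S) = -8 + (d + 0)/3 = -8 + d/3)
y(b, Y) = -208/3 + 8*Y² (y(b, Y) = 8*(Y*Y + (-8 + (⅓)*(-2))) = 8*(Y² + (-8 - ⅔)) = 8*(Y² - 26/3) = 8*(-26/3 + Y²) = -208/3 + 8*Y²)
y(-211, -31) + 48250 = (-208/3 + 8*(-31)²) + 48250 = (-208/3 + 8*961) + 48250 = (-208/3 + 7688) + 48250 = 22856/3 + 48250 = 167606/3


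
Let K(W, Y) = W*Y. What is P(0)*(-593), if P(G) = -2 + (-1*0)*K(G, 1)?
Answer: 1186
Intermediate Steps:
P(G) = -2 (P(G) = -2 + (-1*0)*(G*1) = -2 + 0*G = -2 + 0 = -2)
P(0)*(-593) = -2*(-593) = 1186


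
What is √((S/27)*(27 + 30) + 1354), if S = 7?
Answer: √12319/3 ≈ 36.997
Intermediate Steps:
√((S/27)*(27 + 30) + 1354) = √((7/27)*(27 + 30) + 1354) = √((7*(1/27))*57 + 1354) = √((7/27)*57 + 1354) = √(133/9 + 1354) = √(12319/9) = √12319/3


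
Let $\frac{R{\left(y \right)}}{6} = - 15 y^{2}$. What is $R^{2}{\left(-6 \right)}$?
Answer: $10497600$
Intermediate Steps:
$R{\left(y \right)} = - 90 y^{2}$ ($R{\left(y \right)} = 6 \left(- 15 y^{2}\right) = - 90 y^{2}$)
$R^{2}{\left(-6 \right)} = \left(- 90 \left(-6\right)^{2}\right)^{2} = \left(\left(-90\right) 36\right)^{2} = \left(-3240\right)^{2} = 10497600$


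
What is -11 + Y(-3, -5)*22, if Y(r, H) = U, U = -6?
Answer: -143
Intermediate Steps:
Y(r, H) = -6
-11 + Y(-3, -5)*22 = -11 - 6*22 = -11 - 132 = -143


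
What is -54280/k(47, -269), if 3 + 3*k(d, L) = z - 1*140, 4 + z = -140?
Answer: 162840/287 ≈ 567.39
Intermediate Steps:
z = -144 (z = -4 - 140 = -144)
k(d, L) = -287/3 (k(d, L) = -1 + (-144 - 1*140)/3 = -1 + (-144 - 140)/3 = -1 + (⅓)*(-284) = -1 - 284/3 = -287/3)
-54280/k(47, -269) = -54280/(-287/3) = -54280*(-3/287) = 162840/287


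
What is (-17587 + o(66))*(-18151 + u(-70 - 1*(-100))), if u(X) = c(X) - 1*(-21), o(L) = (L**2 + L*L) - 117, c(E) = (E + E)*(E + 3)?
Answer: 145220800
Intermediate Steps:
c(E) = 2*E*(3 + E) (c(E) = (2*E)*(3 + E) = 2*E*(3 + E))
o(L) = -117 + 2*L**2 (o(L) = (L**2 + L**2) - 117 = 2*L**2 - 117 = -117 + 2*L**2)
u(X) = 21 + 2*X*(3 + X) (u(X) = 2*X*(3 + X) - 1*(-21) = 2*X*(3 + X) + 21 = 21 + 2*X*(3 + X))
(-17587 + o(66))*(-18151 + u(-70 - 1*(-100))) = (-17587 + (-117 + 2*66**2))*(-18151 + (21 + 2*(-70 - 1*(-100))*(3 + (-70 - 1*(-100))))) = (-17587 + (-117 + 2*4356))*(-18151 + (21 + 2*(-70 + 100)*(3 + (-70 + 100)))) = (-17587 + (-117 + 8712))*(-18151 + (21 + 2*30*(3 + 30))) = (-17587 + 8595)*(-18151 + (21 + 2*30*33)) = -8992*(-18151 + (21 + 1980)) = -8992*(-18151 + 2001) = -8992*(-16150) = 145220800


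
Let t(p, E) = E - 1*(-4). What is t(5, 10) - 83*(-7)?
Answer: 595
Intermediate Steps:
t(p, E) = 4 + E (t(p, E) = E + 4 = 4 + E)
t(5, 10) - 83*(-7) = (4 + 10) - 83*(-7) = 14 + 581 = 595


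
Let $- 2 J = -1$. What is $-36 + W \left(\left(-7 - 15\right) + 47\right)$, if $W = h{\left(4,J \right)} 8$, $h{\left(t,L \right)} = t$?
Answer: $764$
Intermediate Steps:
$J = \frac{1}{2}$ ($J = \left(- \frac{1}{2}\right) \left(-1\right) = \frac{1}{2} \approx 0.5$)
$W = 32$ ($W = 4 \cdot 8 = 32$)
$-36 + W \left(\left(-7 - 15\right) + 47\right) = -36 + 32 \left(\left(-7 - 15\right) + 47\right) = -36 + 32 \left(-22 + 47\right) = -36 + 32 \cdot 25 = -36 + 800 = 764$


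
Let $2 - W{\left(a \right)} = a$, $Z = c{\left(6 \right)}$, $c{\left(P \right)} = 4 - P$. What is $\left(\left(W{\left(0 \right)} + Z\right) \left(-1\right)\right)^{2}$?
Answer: $0$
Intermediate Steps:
$Z = -2$ ($Z = 4 - 6 = -2$)
$W{\left(a \right)} = 2 - a$
$\left(\left(W{\left(0 \right)} + Z\right) \left(-1\right)\right)^{2} = \left(\left(\left(2 - 0\right) - 2\right) \left(-1\right)\right)^{2} = \left(\left(\left(2 + 0\right) - 2\right) \left(-1\right)\right)^{2} = \left(\left(2 - 2\right) \left(-1\right)\right)^{2} = \left(0 \left(-1\right)\right)^{2} = 0^{2} = 0$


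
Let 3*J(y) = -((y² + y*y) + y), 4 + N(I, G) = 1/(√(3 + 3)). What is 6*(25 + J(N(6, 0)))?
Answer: 280/3 + 5*√6 ≈ 105.58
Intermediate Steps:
N(I, G) = -4 + √6/6 (N(I, G) = -4 + 1/(√(3 + 3)) = -4 + 1/(√6) = -4 + √6/6)
J(y) = -2*y²/3 - y/3 (J(y) = (-((y² + y*y) + y))/3 = (-((y² + y²) + y))/3 = (-(2*y² + y))/3 = (-(y + 2*y²))/3 = (-y - 2*y²)/3 = -2*y²/3 - y/3)
6*(25 + J(N(6, 0))) = 6*(25 - (-4 + √6/6)*(1 + 2*(-4 + √6/6))/3) = 6*(25 - (-4 + √6/6)*(1 + (-8 + √6/3))/3) = 6*(25 - (-4 + √6/6)*(-7 + √6/3)/3) = 6*(25 - (-7 + √6/3)*(-4 + √6/6)/3) = 150 - 2*(-7 + √6/3)*(-4 + √6/6)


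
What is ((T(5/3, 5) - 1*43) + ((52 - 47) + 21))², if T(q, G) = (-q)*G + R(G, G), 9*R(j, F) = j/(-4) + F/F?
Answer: 833569/1296 ≈ 643.19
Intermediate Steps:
R(j, F) = ⅑ - j/36 (R(j, F) = (j/(-4) + F/F)/9 = (j*(-¼) + 1)/9 = (-j/4 + 1)/9 = (1 - j/4)/9 = ⅑ - j/36)
T(q, G) = ⅑ - G/36 - G*q (T(q, G) = (-q)*G + (⅑ - G/36) = -G*q + (⅑ - G/36) = ⅑ - G/36 - G*q)
((T(5/3, 5) - 1*43) + ((52 - 47) + 21))² = (((⅑ - 1/36*5 - 1*5*5/3) - 1*43) + ((52 - 47) + 21))² = (((⅑ - 5/36 - 1*5*5*(⅓)) - 43) + (5 + 21))² = (((⅑ - 5/36 - 1*5*5/3) - 43) + 26)² = (((⅑ - 5/36 - 25/3) - 43) + 26)² = ((-301/36 - 43) + 26)² = (-1849/36 + 26)² = (-913/36)² = 833569/1296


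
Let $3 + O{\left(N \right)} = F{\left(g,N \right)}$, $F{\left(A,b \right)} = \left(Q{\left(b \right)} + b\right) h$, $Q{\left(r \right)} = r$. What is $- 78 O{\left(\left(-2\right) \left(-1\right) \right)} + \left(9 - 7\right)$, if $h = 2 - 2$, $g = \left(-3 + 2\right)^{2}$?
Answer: $236$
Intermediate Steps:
$g = 1$ ($g = \left(-1\right)^{2} = 1$)
$h = 0$ ($h = 2 - 2 = 0$)
$F{\left(A,b \right)} = 0$ ($F{\left(A,b \right)} = \left(b + b\right) 0 = 2 b 0 = 0$)
$O{\left(N \right)} = -3$ ($O{\left(N \right)} = -3 + 0 = -3$)
$- 78 O{\left(\left(-2\right) \left(-1\right) \right)} + \left(9 - 7\right) = \left(-78\right) \left(-3\right) + \left(9 - 7\right) = 234 + \left(9 - 7\right) = 234 + 2 = 236$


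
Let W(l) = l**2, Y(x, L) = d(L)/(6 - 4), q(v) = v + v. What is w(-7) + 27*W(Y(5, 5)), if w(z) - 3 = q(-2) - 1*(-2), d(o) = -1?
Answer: 31/4 ≈ 7.7500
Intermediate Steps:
q(v) = 2*v
w(z) = 1 (w(z) = 3 + (2*(-2) - 1*(-2)) = 3 + (-4 + 2) = 3 - 2 = 1)
Y(x, L) = -1/2 (Y(x, L) = -1/(6 - 4) = -1/2)
w(-7) + 27*W(Y(5, 5)) = 1 + 27*(-1/2)**2 = 1 + 27*(1/4) = 1 + 27/4 = 31/4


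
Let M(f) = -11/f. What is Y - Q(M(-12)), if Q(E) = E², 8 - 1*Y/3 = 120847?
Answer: -52202569/144 ≈ -3.6252e+5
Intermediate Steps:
Y = -362517 (Y = 24 - 3*120847 = 24 - 362541 = -362517)
Y - Q(M(-12)) = -362517 - (-11/(-12))² = -362517 - (-11*(-1/12))² = -362517 - (11/12)² = -362517 - 1*121/144 = -362517 - 121/144 = -52202569/144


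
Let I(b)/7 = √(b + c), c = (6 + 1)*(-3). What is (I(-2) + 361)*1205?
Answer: 435005 + 8435*I*√23 ≈ 4.3501e+5 + 40453.0*I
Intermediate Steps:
c = -21 (c = 7*(-3) = -21)
I(b) = 7*√(-21 + b) (I(b) = 7*√(b - 21) = 7*√(-21 + b))
(I(-2) + 361)*1205 = (7*√(-21 - 2) + 361)*1205 = (7*√(-23) + 361)*1205 = (7*(I*√23) + 361)*1205 = (7*I*√23 + 361)*1205 = (361 + 7*I*√23)*1205 = 435005 + 8435*I*√23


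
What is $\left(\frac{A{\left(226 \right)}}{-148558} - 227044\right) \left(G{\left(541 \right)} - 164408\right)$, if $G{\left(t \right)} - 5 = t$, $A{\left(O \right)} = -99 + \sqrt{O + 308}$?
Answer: $\frac{2763467286176743}{74279} + \frac{81931 \sqrt{534}}{74279} \approx 3.7204 \cdot 10^{10}$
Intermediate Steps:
$A{\left(O \right)} = -99 + \sqrt{308 + O}$
$G{\left(t \right)} = 5 + t$
$\left(\frac{A{\left(226 \right)}}{-148558} - 227044\right) \left(G{\left(541 \right)} - 164408\right) = \left(\frac{-99 + \sqrt{308 + 226}}{-148558} - 227044\right) \left(\left(5 + 541\right) - 164408\right) = \left(\left(-99 + \sqrt{534}\right) \left(- \frac{1}{148558}\right) - 227044\right) \left(546 - 164408\right) = \left(\left(\frac{99}{148558} - \frac{\sqrt{534}}{148558}\right) - 227044\right) \left(-163862\right) = \left(- \frac{33729202453}{148558} - \frac{\sqrt{534}}{148558}\right) \left(-163862\right) = \frac{2763467286176743}{74279} + \frac{81931 \sqrt{534}}{74279}$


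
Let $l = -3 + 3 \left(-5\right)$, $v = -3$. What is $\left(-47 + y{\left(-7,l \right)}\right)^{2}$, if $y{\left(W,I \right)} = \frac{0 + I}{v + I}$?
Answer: $\frac{104329}{49} \approx 2129.2$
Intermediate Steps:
$l = -18$ ($l = -3 - 15 = -18$)
$y{\left(W,I \right)} = \frac{I}{-3 + I}$ ($y{\left(W,I \right)} = \frac{0 + I}{-3 + I} = \frac{I}{-3 + I}$)
$\left(-47 + y{\left(-7,l \right)}\right)^{2} = \left(-47 - \frac{18}{-3 - 18}\right)^{2} = \left(-47 - \frac{18}{-21}\right)^{2} = \left(-47 - - \frac{6}{7}\right)^{2} = \left(-47 + \frac{6}{7}\right)^{2} = \left(- \frac{323}{7}\right)^{2} = \frac{104329}{49}$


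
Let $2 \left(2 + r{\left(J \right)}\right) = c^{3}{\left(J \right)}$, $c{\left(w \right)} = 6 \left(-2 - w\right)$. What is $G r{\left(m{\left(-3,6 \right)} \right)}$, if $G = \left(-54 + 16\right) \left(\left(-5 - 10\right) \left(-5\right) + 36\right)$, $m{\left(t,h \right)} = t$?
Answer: $-447108$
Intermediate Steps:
$c{\left(w \right)} = -12 - 6 w$
$G = -4218$ ($G = - 38 \left(\left(-5 - 10\right) \left(-5\right) + 36\right) = - 38 \left(\left(-15\right) \left(-5\right) + 36\right) = - 38 \left(75 + 36\right) = \left(-38\right) 111 = -4218$)
$r{\left(J \right)} = -2 + \frac{\left(-12 - 6 J\right)^{3}}{2}$
$G r{\left(m{\left(-3,6 \right)} \right)} = - 4218 \left(-2 - 108 \left(2 - 3\right)^{3}\right) = - 4218 \left(-2 - 108 \left(-1\right)^{3}\right) = - 4218 \left(-2 - -108\right) = - 4218 \left(-2 + 108\right) = \left(-4218\right) 106 = -447108$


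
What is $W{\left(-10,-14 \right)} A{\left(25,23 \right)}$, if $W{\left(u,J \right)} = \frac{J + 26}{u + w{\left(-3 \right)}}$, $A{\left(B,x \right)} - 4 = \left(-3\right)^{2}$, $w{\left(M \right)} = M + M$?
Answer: $- \frac{39}{4} \approx -9.75$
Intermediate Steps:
$w{\left(M \right)} = 2 M$
$A{\left(B,x \right)} = 13$ ($A{\left(B,x \right)} = 4 + \left(-3\right)^{2} = 4 + 9 = 13$)
$W{\left(u,J \right)} = \frac{26 + J}{-6 + u}$ ($W{\left(u,J \right)} = \frac{J + 26}{u + 2 \left(-3\right)} = \frac{26 + J}{u - 6} = \frac{26 + J}{-6 + u}$)
$W{\left(-10,-14 \right)} A{\left(25,23 \right)} = \frac{26 - 14}{-6 - 10} \cdot 13 = \frac{1}{-16} \cdot 12 \cdot 13 = \left(- \frac{1}{16}\right) 12 \cdot 13 = \left(- \frac{3}{4}\right) 13 = - \frac{39}{4}$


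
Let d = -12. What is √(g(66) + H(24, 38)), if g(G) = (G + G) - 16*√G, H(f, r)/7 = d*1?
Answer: 4*√(3 - √66) ≈ 9.0545*I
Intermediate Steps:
H(f, r) = -84 (H(f, r) = 7*(-12*1) = 7*(-12) = -84)
g(G) = -16*√G + 2*G (g(G) = 2*G - 16*√G = -16*√G + 2*G)
√(g(66) + H(24, 38)) = √((-16*√66 + 2*66) - 84) = √((-16*√66 + 132) - 84) = √((132 - 16*√66) - 84) = √(48 - 16*√66)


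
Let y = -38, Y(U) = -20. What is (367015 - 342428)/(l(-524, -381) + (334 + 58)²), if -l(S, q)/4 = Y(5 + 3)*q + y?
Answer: 24587/123336 ≈ 0.19935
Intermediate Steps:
l(S, q) = 152 + 80*q (l(S, q) = -4*(-20*q - 38) = -4*(-38 - 20*q) = 152 + 80*q)
(367015 - 342428)/(l(-524, -381) + (334 + 58)²) = (367015 - 342428)/((152 + 80*(-381)) + (334 + 58)²) = 24587/((152 - 30480) + 392²) = 24587/(-30328 + 153664) = 24587/123336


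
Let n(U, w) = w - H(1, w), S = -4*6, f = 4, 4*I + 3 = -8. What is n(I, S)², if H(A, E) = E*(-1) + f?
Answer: 2704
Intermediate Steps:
I = -11/4 (I = -¾ + (¼)*(-8) = -¾ - 2 = -11/4 ≈ -2.7500)
H(A, E) = 4 - E (H(A, E) = E*(-1) + 4 = -E + 4 = 4 - E)
S = -24
n(U, w) = -4 + 2*w (n(U, w) = w - (4 - w) = w + (-4 + w) = -4 + 2*w)
n(I, S)² = (-4 + 2*(-24))² = (-4 - 48)² = (-52)² = 2704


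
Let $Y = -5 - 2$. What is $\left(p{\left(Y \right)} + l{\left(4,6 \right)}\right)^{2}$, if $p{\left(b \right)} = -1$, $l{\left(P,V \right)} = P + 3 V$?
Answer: $441$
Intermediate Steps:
$Y = -7$
$\left(p{\left(Y \right)} + l{\left(4,6 \right)}\right)^{2} = \left(-1 + \left(4 + 3 \cdot 6\right)\right)^{2} = \left(-1 + \left(4 + 18\right)\right)^{2} = \left(-1 + 22\right)^{2} = 21^{2} = 441$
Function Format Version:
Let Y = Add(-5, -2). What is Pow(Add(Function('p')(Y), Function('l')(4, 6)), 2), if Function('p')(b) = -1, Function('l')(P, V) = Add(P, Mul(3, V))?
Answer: 441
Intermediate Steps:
Y = -7
Pow(Add(Function('p')(Y), Function('l')(4, 6)), 2) = Pow(Add(-1, Add(4, Mul(3, 6))), 2) = Pow(Add(-1, Add(4, 18)), 2) = Pow(Add(-1, 22), 2) = Pow(21, 2) = 441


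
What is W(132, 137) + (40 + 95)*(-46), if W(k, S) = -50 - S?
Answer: -6397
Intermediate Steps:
W(132, 137) + (40 + 95)*(-46) = (-50 - 1*137) + (40 + 95)*(-46) = (-50 - 137) + 135*(-46) = -187 - 6210 = -6397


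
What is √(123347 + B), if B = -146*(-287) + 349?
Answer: √165598 ≈ 406.94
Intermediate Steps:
B = 42251 (B = 41902 + 349 = 42251)
√(123347 + B) = √(123347 + 42251) = √165598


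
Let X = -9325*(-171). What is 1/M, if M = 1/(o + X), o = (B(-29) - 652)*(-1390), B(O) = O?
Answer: 2541165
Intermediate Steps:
X = 1594575
o = 946590 (o = (-29 - 652)*(-1390) = -681*(-1390) = 946590)
M = 1/2541165 (M = 1/(946590 + 1594575) = 1/2541165 ≈ 3.9352e-7)
1/M = 1/(1/2541165) = 2541165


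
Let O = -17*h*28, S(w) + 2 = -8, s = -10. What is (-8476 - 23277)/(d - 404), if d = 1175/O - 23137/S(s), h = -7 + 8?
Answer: -75572140/4539211 ≈ -16.649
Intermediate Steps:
S(w) = -10 (S(w) = -2 - 8 = -10)
h = 1
O = -476 (O = -17*1*28 = -17*28 = -476)
d = 5500731/2380 (d = 1175/(-476) - 23137/(-10) = 1175*(-1/476) - 23137*(-1/10) = -1175/476 + 23137/10 = 5500731/2380 ≈ 2311.2)
(-8476 - 23277)/(d - 404) = (-8476 - 23277)/(5500731/2380 - 404) = -31753/4539211/2380 = -31753*2380/4539211 = -75572140/4539211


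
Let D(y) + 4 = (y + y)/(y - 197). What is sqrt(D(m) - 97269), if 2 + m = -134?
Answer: I*sqrt(1198490569)/111 ≈ 311.88*I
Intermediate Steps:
m = -136 (m = -2 - 134 = -136)
D(y) = -4 + 2*y/(-197 + y) (D(y) = -4 + (y + y)/(y - 197) = -4 + (2*y)/(-197 + y) = -4 + 2*y/(-197 + y))
sqrt(D(m) - 97269) = sqrt(2*(394 - 1*(-136))/(-197 - 136) - 97269) = sqrt(2*(394 + 136)/(-333) - 97269) = sqrt(2*(-1/333)*530 - 97269) = sqrt(-1060/333 - 97269) = sqrt(-32391637/333) = I*sqrt(1198490569)/111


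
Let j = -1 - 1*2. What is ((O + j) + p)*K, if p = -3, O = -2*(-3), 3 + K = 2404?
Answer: 0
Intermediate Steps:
K = 2401 (K = -3 + 2404 = 2401)
j = -3 (j = -1 - 2 = -3)
O = 6
((O + j) + p)*K = ((6 - 3) - 3)*2401 = (3 - 3)*2401 = 0*2401 = 0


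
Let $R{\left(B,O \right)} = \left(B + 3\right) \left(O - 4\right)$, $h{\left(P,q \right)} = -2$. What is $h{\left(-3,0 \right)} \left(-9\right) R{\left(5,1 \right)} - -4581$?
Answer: $4149$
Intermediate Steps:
$R{\left(B,O \right)} = \left(-4 + O\right) \left(3 + B\right)$ ($R{\left(B,O \right)} = \left(3 + B\right) \left(-4 + O\right) = \left(-4 + O\right) \left(3 + B\right)$)
$h{\left(-3,0 \right)} \left(-9\right) R{\left(5,1 \right)} - -4581 = \left(-2\right) \left(-9\right) \left(-12 - 20 + 3 \cdot 1 + 5 \cdot 1\right) - -4581 = 18 \left(-12 - 20 + 3 + 5\right) + 4581 = 18 \left(-24\right) + 4581 = -432 + 4581 = 4149$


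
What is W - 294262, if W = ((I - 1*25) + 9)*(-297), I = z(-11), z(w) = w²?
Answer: -325447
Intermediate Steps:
I = 121 (I = (-11)² = 121)
W = -31185 (W = ((121 - 1*25) + 9)*(-297) = ((121 - 25) + 9)*(-297) = (96 + 9)*(-297) = 105*(-297) = -31185)
W - 294262 = -31185 - 294262 = -325447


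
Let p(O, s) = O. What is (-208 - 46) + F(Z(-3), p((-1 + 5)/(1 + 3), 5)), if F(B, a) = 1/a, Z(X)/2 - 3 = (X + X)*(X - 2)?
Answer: -253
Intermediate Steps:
Z(X) = 6 + 4*X*(-2 + X) (Z(X) = 6 + 2*((X + X)*(X - 2)) = 6 + 2*((2*X)*(-2 + X)) = 6 + 2*(2*X*(-2 + X)) = 6 + 4*X*(-2 + X))
(-208 - 46) + F(Z(-3), p((-1 + 5)/(1 + 3), 5)) = (-208 - 46) + 1/((-1 + 5)/(1 + 3)) = -254 + 1/(4/4) = -254 + 1/(4*(1/4)) = -254 + 1/1 = -254 + 1 = -253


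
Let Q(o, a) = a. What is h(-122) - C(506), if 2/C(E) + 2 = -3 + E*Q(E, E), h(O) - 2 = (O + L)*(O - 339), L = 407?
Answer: -33638120875/256031 ≈ -1.3138e+5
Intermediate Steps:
h(O) = 2 + (-339 + O)*(407 + O) (h(O) = 2 + (O + 407)*(O - 339) = 2 + (407 + O)*(-339 + O) = 2 + (-339 + O)*(407 + O))
C(E) = 2/(-5 + E²) (C(E) = 2/(-2 + (-3 + E*E)) = 2/(-2 + (-3 + E²)) = 2/(-5 + E²))
h(-122) - C(506) = (-137971 + (-122)² + 68*(-122)) - 2/(-5 + 506²) = (-137971 + 14884 - 8296) - 2/(-5 + 256036) = -131383 - 2/256031 = -33638120875/256031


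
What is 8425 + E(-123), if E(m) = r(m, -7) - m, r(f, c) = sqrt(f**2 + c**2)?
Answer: 8548 + sqrt(15178) ≈ 8671.2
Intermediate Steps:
r(f, c) = sqrt(c**2 + f**2)
E(m) = sqrt(49 + m**2) - m (E(m) = sqrt((-7)**2 + m**2) - m = sqrt(49 + m**2) - m)
8425 + E(-123) = 8425 + (sqrt(49 + (-123)**2) - 1*(-123)) = 8425 + (sqrt(49 + 15129) + 123) = 8425 + (sqrt(15178) + 123) = 8425 + (123 + sqrt(15178)) = 8548 + sqrt(15178)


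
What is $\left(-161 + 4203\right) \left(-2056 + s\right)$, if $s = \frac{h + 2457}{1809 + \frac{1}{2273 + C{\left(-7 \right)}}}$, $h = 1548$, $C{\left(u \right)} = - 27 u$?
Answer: $- \frac{36972449640148}{4453759} \approx -8.3014 \cdot 10^{6}$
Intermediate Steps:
$s = \frac{9860310}{4453759}$ ($s = \frac{1548 + 2457}{1809 + \frac{1}{2273 - -189}} = \frac{4005}{1809 + \frac{1}{2273 + 189}} = \frac{4005}{1809 + \frac{1}{2462}} = \frac{4005}{\frac{4453759}{2462}} = 4005 \cdot \frac{2462}{4453759} = \frac{9860310}{4453759} \approx 2.2139$)
$\left(-161 + 4203\right) \left(-2056 + s\right) = \left(-161 + 4203\right) \left(-2056 + \frac{9860310}{4453759}\right) = 4042 \left(- \frac{9147068194}{4453759}\right) = - \frac{36972449640148}{4453759}$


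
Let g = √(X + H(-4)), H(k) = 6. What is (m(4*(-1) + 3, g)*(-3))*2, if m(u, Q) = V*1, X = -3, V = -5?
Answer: 30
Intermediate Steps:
g = √3 (g = √(-3 + 6) = √3 ≈ 1.7320)
m(u, Q) = -5 (m(u, Q) = -5*1 = -5)
(m(4*(-1) + 3, g)*(-3))*2 = -5*(-3)*2 = 15*2 = 30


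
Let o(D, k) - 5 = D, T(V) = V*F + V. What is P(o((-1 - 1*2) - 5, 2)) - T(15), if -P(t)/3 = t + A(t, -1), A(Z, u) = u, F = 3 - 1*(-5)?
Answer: -123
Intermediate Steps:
F = 8 (F = 3 + 5 = 8)
T(V) = 9*V (T(V) = V*8 + V = 8*V + V = 9*V)
o(D, k) = 5 + D
P(t) = 3 - 3*t (P(t) = -3*(t - 1) = -3*(-1 + t) = 3 - 3*t)
P(o((-1 - 1*2) - 5, 2)) - T(15) = (3 - 3*(5 + ((-1 - 1*2) - 5))) - 9*15 = (3 - 3*(5 + ((-1 - 2) - 5))) - 1*135 = (3 - 3*(5 + (-3 - 5))) - 135 = (3 - 3*(5 - 8)) - 135 = (3 - 3*(-3)) - 135 = (3 + 9) - 135 = 12 - 135 = -123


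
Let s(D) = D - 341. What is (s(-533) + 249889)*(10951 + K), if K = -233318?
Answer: -55372718505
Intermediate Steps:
s(D) = -341 + D
(s(-533) + 249889)*(10951 + K) = ((-341 - 533) + 249889)*(10951 - 233318) = (-874 + 249889)*(-222367) = 249015*(-222367) = -55372718505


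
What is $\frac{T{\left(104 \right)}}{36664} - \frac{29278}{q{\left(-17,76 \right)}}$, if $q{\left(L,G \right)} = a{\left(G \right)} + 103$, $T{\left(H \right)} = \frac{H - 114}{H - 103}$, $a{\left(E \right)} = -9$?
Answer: $- \frac{268362383}{861604} \approx -311.47$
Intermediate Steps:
$T{\left(H \right)} = \frac{-114 + H}{-103 + H}$
$q{\left(L,G \right)} = 94$ ($q{\left(L,G \right)} = -9 + 103 = 94$)
$\frac{T{\left(104 \right)}}{36664} - \frac{29278}{q{\left(-17,76 \right)}} = \frac{\frac{1}{-103 + 104} \left(-114 + 104\right)}{36664} - \frac{29278}{94} = 1^{-1} \left(-10\right) \frac{1}{36664} - \frac{14639}{47} = 1 \left(-10\right) \frac{1}{36664} - \frac{14639}{47} = \left(-10\right) \frac{1}{36664} - \frac{14639}{47} = - \frac{5}{18332} - \frac{14639}{47} = - \frac{268362383}{861604}$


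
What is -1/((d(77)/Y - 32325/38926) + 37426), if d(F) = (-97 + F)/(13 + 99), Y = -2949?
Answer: -1607098836/60145946563501 ≈ -2.6720e-5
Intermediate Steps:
d(F) = -97/112 + F/112 (d(F) = (-97 + F)/112 = (-97 + F)*(1/112) = -97/112 + F/112)
-1/((d(77)/Y - 32325/38926) + 37426) = -1/(((-97/112 + (1/112)*77)/(-2949) - 32325/38926) + 37426) = -1/(((-97/112 + 11/16)*(-1/2949) - 32325*1/38926) + 37426) = -1/((-5/28*(-1/2949) - 32325/38926) + 37426) = -1/((5/82572 - 32325/38926) + 37426) = -1/(-1334472635/1607098836 + 37426) = -1/60145946563501/1607098836 = -1*1607098836/60145946563501 = -1607098836/60145946563501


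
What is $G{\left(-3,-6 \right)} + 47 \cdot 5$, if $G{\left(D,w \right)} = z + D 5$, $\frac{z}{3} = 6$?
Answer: $238$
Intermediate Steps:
$z = 18$ ($z = 3 \cdot 6 = 18$)
$G{\left(D,w \right)} = 18 + 5 D$ ($G{\left(D,w \right)} = 18 + D 5 = 18 + 5 D$)
$G{\left(-3,-6 \right)} + 47 \cdot 5 = \left(18 + 5 \left(-3\right)\right) + 47 \cdot 5 = \left(18 - 15\right) + 235 = 3 + 235 = 238$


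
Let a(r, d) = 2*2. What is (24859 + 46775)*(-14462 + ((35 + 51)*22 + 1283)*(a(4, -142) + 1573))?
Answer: 357633676242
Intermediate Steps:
a(r, d) = 4
(24859 + 46775)*(-14462 + ((35 + 51)*22 + 1283)*(a(4, -142) + 1573)) = (24859 + 46775)*(-14462 + ((35 + 51)*22 + 1283)*(4 + 1573)) = 71634*(-14462 + (86*22 + 1283)*1577) = 71634*(-14462 + (1892 + 1283)*1577) = 71634*(-14462 + 3175*1577) = 71634*(-14462 + 5006975) = 71634*4992513 = 357633676242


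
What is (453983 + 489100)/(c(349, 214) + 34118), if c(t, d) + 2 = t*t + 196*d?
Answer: 943083/197861 ≈ 4.7664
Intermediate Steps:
c(t, d) = -2 + t² + 196*d (c(t, d) = -2 + (t*t + 196*d) = -2 + (t² + 196*d) = -2 + t² + 196*d)
(453983 + 489100)/(c(349, 214) + 34118) = (453983 + 489100)/((-2 + 349² + 196*214) + 34118) = 943083/((-2 + 121801 + 41944) + 34118) = 943083/(163743 + 34118) = 943083/197861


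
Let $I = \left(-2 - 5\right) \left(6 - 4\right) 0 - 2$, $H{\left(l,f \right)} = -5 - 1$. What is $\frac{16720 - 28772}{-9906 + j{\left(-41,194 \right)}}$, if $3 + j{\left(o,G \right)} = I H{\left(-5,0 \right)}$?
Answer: $\frac{12052}{9897} \approx 1.2177$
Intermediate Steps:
$H{\left(l,f \right)} = -6$
$I = -2$ ($I = \left(-7\right) 2 \cdot 0 - 2 = \left(-14\right) 0 - 2 = 0 - 2 = -2$)
$j{\left(o,G \right)} = 9$ ($j{\left(o,G \right)} = -3 - -12 = -3 + 12 = 9$)
$\frac{16720 - 28772}{-9906 + j{\left(-41,194 \right)}} = \frac{16720 - 28772}{-9906 + 9} = - \frac{12052}{-9897} = \left(-12052\right) \left(- \frac{1}{9897}\right) = \frac{12052}{9897}$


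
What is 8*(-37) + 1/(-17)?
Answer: -5033/17 ≈ -296.06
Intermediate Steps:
8*(-37) + 1/(-17) = -296 - 1/17 = -5033/17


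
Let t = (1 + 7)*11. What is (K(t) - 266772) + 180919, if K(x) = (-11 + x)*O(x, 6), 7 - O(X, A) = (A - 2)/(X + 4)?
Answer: -1962299/23 ≈ -85317.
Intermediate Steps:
O(X, A) = 7 - (-2 + A)/(4 + X) (O(X, A) = 7 - (A - 2)/(X + 4) = 7 - (-2 + A)/(4 + X))
t = 88 (t = 8*11 = 88)
K(x) = (-11 + x)*(24 + 7*x)/(4 + x) (K(x) = (-11 + x)*((30 - 1*6 + 7*x)/(4 + x)) = (-11 + x)*((30 - 6 + 7*x)/(4 + x)) = (-11 + x)*((24 + 7*x)/(4 + x)) = (-11 + x)*(24 + 7*x)/(4 + x))
(K(t) - 266772) + 180919 = ((-11 + 88)*(24 + 7*88)/(4 + 88) - 266772) + 180919 = (77*(24 + 616)/92 - 266772) + 180919 = ((1/92)*77*640 - 266772) + 180919 = (12320/23 - 266772) + 180919 = -6123436/23 + 180919 = -1962299/23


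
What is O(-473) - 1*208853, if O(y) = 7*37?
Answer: -208594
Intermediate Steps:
O(y) = 259
O(-473) - 1*208853 = 259 - 1*208853 = 259 - 208853 = -208594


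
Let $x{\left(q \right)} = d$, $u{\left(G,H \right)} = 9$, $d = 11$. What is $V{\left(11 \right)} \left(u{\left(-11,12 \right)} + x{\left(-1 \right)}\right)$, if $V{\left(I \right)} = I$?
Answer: $220$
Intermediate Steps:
$x{\left(q \right)} = 11$
$V{\left(11 \right)} \left(u{\left(-11,12 \right)} + x{\left(-1 \right)}\right) = 11 \left(9 + 11\right) = 11 \cdot 20 = 220$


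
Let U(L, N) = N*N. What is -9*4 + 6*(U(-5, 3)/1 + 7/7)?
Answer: 24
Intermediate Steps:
U(L, N) = N²
-9*4 + 6*(U(-5, 3)/1 + 7/7) = -9*4 + 6*(3²/1 + 7/7) = -36 + 6*(9*1 + 7*(⅐)) = -36 + 6*(9 + 1) = -36 + 6*10 = -36 + 60 = 24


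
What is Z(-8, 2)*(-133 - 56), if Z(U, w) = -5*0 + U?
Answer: 1512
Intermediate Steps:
Z(U, w) = U (Z(U, w) = 0 + U = U)
Z(-8, 2)*(-133 - 56) = -8*(-133 - 56) = -8*(-189) = 1512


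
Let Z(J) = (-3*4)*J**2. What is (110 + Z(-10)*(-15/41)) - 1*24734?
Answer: -991584/41 ≈ -24185.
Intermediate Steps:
Z(J) = -12*J**2
(110 + Z(-10)*(-15/41)) - 1*24734 = (110 + (-12*(-10)**2)*(-15/41)) - 1*24734 = (110 + (-12*100)*(-15*1/41)) - 24734 = (110 - 1200*(-15/41)) - 24734 = (110 + 18000/41) - 24734 = 22510/41 - 24734 = -991584/41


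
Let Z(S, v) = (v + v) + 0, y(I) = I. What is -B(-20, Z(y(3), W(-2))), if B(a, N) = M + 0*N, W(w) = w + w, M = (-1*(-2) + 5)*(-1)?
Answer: 7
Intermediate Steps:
M = -7 (M = (2 + 5)*(-1) = 7*(-1) = -7)
W(w) = 2*w
Z(S, v) = 2*v (Z(S, v) = 2*v + 0 = 2*v)
B(a, N) = -7 (B(a, N) = -7 + 0*N = -7 + 0 = -7)
-B(-20, Z(y(3), W(-2))) = -1*(-7) = 7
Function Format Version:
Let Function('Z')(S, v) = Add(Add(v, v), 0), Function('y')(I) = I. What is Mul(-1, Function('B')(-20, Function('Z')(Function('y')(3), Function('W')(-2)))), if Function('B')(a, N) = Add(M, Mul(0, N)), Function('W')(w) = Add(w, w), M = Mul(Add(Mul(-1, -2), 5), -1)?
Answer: 7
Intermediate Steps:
M = -7 (M = Mul(Add(2, 5), -1) = Mul(7, -1) = -7)
Function('W')(w) = Mul(2, w)
Function('Z')(S, v) = Mul(2, v) (Function('Z')(S, v) = Add(Mul(2, v), 0) = Mul(2, v))
Function('B')(a, N) = -7 (Function('B')(a, N) = Add(-7, Mul(0, N)) = Add(-7, 0) = -7)
Mul(-1, Function('B')(-20, Function('Z')(Function('y')(3), Function('W')(-2)))) = Mul(-1, -7) = 7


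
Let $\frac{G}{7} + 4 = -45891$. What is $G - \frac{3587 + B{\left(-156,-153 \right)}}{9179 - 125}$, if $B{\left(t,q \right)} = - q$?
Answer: $- \frac{1454368525}{4527} \approx -3.2127 \cdot 10^{5}$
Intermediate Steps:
$G = -321265$ ($G = -28 + 7 \left(-45891\right) = -28 - 321237 = -321265$)
$G - \frac{3587 + B{\left(-156,-153 \right)}}{9179 - 125} = -321265 - \frac{3587 - -153}{9179 - 125} = -321265 - \frac{3587 + 153}{9054} = -321265 - 3740 \cdot \frac{1}{9054} = -321265 - \frac{1870}{4527} = - \frac{1454368525}{4527}$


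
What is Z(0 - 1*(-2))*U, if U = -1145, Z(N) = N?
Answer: -2290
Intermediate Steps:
Z(0 - 1*(-2))*U = (0 - 1*(-2))*(-1145) = (0 + 2)*(-1145) = 2*(-1145) = -2290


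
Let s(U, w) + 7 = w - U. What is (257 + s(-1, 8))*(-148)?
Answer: -38332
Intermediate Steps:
s(U, w) = -7 + w - U (s(U, w) = -7 + (w - U) = -7 + w - U)
(257 + s(-1, 8))*(-148) = (257 + (-7 + 8 - 1*(-1)))*(-148) = (257 + (-7 + 8 + 1))*(-148) = (257 + 2)*(-148) = 259*(-148) = -38332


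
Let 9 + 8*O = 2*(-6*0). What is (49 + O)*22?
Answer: 4213/4 ≈ 1053.3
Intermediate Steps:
O = -9/8 (O = -9/8 + (2*(-6*0))/8 = -9/8 + (2*(-2*0))/8 = -9/8 + (2*0)/8 = -9/8 + (1/8)*0 = -9/8 + 0 = -9/8 ≈ -1.1250)
(49 + O)*22 = (49 - 9/8)*22 = (383/8)*22 = 4213/4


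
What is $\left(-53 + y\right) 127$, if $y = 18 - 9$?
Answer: $-5588$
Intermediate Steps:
$y = 9$ ($y = 18 - 9 = 9$)
$\left(-53 + y\right) 127 = \left(-53 + 9\right) 127 = \left(-44\right) 127 = -5588$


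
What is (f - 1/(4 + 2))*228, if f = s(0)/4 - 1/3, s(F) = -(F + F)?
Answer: -114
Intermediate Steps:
s(F) = -2*F
f = -⅓ (f = -2*0/4 - 1/3 = 0*(¼) - 1*⅓ = 0 - ⅓ = -⅓ ≈ -0.33333)
(f - 1/(4 + 2))*228 = (-⅓ - 1/(4 + 2))*228 = (-⅓ - 1/6)*228 = (-⅓ + (⅙)*(-1))*228 = (-⅓ - ⅙)*228 = -½*228 = -114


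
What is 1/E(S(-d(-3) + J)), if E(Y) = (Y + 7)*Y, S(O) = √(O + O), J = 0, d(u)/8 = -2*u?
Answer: -√6/(-168*I + 96*√6) ≈ -0.0068966 - 0.0049271*I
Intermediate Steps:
d(u) = -16*u (d(u) = 8*(-2*u) = -16*u)
S(O) = √2*√O (S(O) = √(2*O) = √2*√O)
E(Y) = Y*(7 + Y) (E(Y) = (7 + Y)*Y = Y*(7 + Y))
1/E(S(-d(-3) + J)) = 1/((√2*√(-(-16)*(-3) + 0))*(7 + √2*√(-(-16)*(-3) + 0))) = 1/((√2*√(-1*48 + 0))*(7 + √2*√(-1*48 + 0))) = 1/((√2*√(-48 + 0))*(7 + √2*√(-48 + 0))) = 1/((√2*√(-48))*(7 + √2*√(-48))) = 1/((√2*(4*I*√3))*(7 + √2*(4*I*√3))) = 1/((4*I*√6)*(7 + 4*I*√6)) = 1/(4*I*√6*(7 + 4*I*√6)) = -I*√6/(24*(7 + 4*I*√6))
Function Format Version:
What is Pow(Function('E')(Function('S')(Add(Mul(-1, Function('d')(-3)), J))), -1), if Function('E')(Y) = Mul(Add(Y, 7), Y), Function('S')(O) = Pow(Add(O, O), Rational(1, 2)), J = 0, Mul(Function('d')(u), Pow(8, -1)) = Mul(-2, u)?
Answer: Mul(-1, Pow(6, Rational(1, 2)), Pow(Add(Mul(-168, I), Mul(96, Pow(6, Rational(1, 2)))), -1)) ≈ Add(-0.0068966, Mul(-0.0049271, I))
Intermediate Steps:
Function('d')(u) = Mul(-16, u) (Function('d')(u) = Mul(8, Mul(-2, u)) = Mul(-16, u))
Function('S')(O) = Mul(Pow(2, Rational(1, 2)), Pow(O, Rational(1, 2))) (Function('S')(O) = Pow(Mul(2, O), Rational(1, 2)) = Mul(Pow(2, Rational(1, 2)), Pow(O, Rational(1, 2))))
Function('E')(Y) = Mul(Y, Add(7, Y)) (Function('E')(Y) = Mul(Add(7, Y), Y) = Mul(Y, Add(7, Y)))
Pow(Function('E')(Function('S')(Add(Mul(-1, Function('d')(-3)), J))), -1) = Pow(Mul(Mul(Pow(2, Rational(1, 2)), Pow(Add(Mul(-1, Mul(-16, -3)), 0), Rational(1, 2))), Add(7, Mul(Pow(2, Rational(1, 2)), Pow(Add(Mul(-1, Mul(-16, -3)), 0), Rational(1, 2))))), -1) = Pow(Mul(Mul(Pow(2, Rational(1, 2)), Pow(Add(Mul(-1, 48), 0), Rational(1, 2))), Add(7, Mul(Pow(2, Rational(1, 2)), Pow(Add(Mul(-1, 48), 0), Rational(1, 2))))), -1) = Pow(Mul(Mul(Pow(2, Rational(1, 2)), Pow(Add(-48, 0), Rational(1, 2))), Add(7, Mul(Pow(2, Rational(1, 2)), Pow(Add(-48, 0), Rational(1, 2))))), -1) = Pow(Mul(Mul(Pow(2, Rational(1, 2)), Pow(-48, Rational(1, 2))), Add(7, Mul(Pow(2, Rational(1, 2)), Pow(-48, Rational(1, 2))))), -1) = Pow(Mul(Mul(Pow(2, Rational(1, 2)), Mul(4, I, Pow(3, Rational(1, 2)))), Add(7, Mul(Pow(2, Rational(1, 2)), Mul(4, I, Pow(3, Rational(1, 2)))))), -1) = Pow(Mul(Mul(4, I, Pow(6, Rational(1, 2))), Add(7, Mul(4, I, Pow(6, Rational(1, 2))))), -1) = Pow(Mul(4, I, Pow(6, Rational(1, 2)), Add(7, Mul(4, I, Pow(6, Rational(1, 2))))), -1) = Mul(Rational(-1, 24), I, Pow(6, Rational(1, 2)), Pow(Add(7, Mul(4, I, Pow(6, Rational(1, 2)))), -1))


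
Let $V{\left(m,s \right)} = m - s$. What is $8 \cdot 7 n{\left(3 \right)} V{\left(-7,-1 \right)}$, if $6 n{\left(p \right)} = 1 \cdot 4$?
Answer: $-224$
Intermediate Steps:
$n{\left(p \right)} = \frac{2}{3}$ ($n{\left(p \right)} = \frac{1 \cdot 4}{6} = \frac{1}{6} \cdot 4 = \frac{2}{3}$)
$8 \cdot 7 n{\left(3 \right)} V{\left(-7,-1 \right)} = 8 \cdot 7 \cdot \frac{2}{3} \left(-7 - -1\right) = 56 \cdot \frac{2}{3} \left(-7 + 1\right) = \frac{112}{3} \left(-6\right) = -224$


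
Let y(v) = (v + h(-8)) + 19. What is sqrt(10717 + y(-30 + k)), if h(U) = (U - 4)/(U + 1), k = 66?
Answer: 2*sqrt(131978)/7 ≈ 103.80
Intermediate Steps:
h(U) = (-4 + U)/(1 + U)
y(v) = 145/7 + v (y(v) = (v + (-4 - 8)/(1 - 8)) + 19 = (v - 12/(-7)) + 19 = (v - 1/7*(-12)) + 19 = (v + 12/7) + 19 = (12/7 + v) + 19 = 145/7 + v)
sqrt(10717 + y(-30 + k)) = sqrt(10717 + (145/7 + (-30 + 66))) = sqrt(10717 + (145/7 + 36)) = sqrt(10717 + 397/7) = sqrt(75416/7) = 2*sqrt(131978)/7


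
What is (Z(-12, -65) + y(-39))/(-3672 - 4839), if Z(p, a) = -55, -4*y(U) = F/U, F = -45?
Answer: 2875/442572 ≈ 0.0064961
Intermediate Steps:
y(U) = 45/(4*U) (y(U) = -(-45)/(4*U) = 45/(4*U))
(Z(-12, -65) + y(-39))/(-3672 - 4839) = (-55 + (45/4)/(-39))/(-3672 - 4839) = (-55 + (45/4)*(-1/39))/(-8511) = (-55 - 15/52)*(-1/8511) = -2875/52*(-1/8511) = 2875/442572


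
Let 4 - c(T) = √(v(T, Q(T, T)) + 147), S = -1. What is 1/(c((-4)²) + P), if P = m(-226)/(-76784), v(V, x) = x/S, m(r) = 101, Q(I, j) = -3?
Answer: -1571691696/52673127145 - 5895782656*√6/158019381435 ≈ -0.12123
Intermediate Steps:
v(V, x) = -x (v(V, x) = x/(-1) = x*(-1) = -x)
P = -101/76784 (P = 101/(-76784) = 101*(-1/76784) = -101/76784 ≈ -0.0013154)
c(T) = 4 - 5*√6 (c(T) = 4 - √(-1*(-3) + 147) = 4 - √(3 + 147) = 4 - √150 = 4 - 5*√6)
1/(c((-4)²) + P) = 1/((4 - 5*√6) - 101/76784) = 1/(307035/76784 - 5*√6)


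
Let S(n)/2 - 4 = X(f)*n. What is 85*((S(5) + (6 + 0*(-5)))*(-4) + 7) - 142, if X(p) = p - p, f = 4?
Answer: -4307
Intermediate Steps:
X(p) = 0
S(n) = 8 (S(n) = 8 + 2*(0*n) = 8 + 2*0 = 8 + 0 = 8)
85*((S(5) + (6 + 0*(-5)))*(-4) + 7) - 142 = 85*((8 + (6 + 0*(-5)))*(-4) + 7) - 142 = 85*((8 + (6 + 0))*(-4) + 7) - 142 = 85*((8 + 6)*(-4) + 7) - 142 = 85*(14*(-4) + 7) - 142 = 85*(-56 + 7) - 142 = 85*(-49) - 142 = -4165 - 142 = -4307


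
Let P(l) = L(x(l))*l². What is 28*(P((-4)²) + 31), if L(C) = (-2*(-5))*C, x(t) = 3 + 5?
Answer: 574308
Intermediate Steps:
x(t) = 8
L(C) = 10*C
P(l) = 80*l² (P(l) = (10*8)*l² = 80*l²)
28*(P((-4)²) + 31) = 28*(80*((-4)²)² + 31) = 28*(80*16² + 31) = 28*(80*256 + 31) = 28*(20480 + 31) = 28*20511 = 574308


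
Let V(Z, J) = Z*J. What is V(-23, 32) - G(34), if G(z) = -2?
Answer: -734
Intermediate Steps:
V(Z, J) = J*Z
V(-23, 32) - G(34) = 32*(-23) - 1*(-2) = -736 + 2 = -734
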